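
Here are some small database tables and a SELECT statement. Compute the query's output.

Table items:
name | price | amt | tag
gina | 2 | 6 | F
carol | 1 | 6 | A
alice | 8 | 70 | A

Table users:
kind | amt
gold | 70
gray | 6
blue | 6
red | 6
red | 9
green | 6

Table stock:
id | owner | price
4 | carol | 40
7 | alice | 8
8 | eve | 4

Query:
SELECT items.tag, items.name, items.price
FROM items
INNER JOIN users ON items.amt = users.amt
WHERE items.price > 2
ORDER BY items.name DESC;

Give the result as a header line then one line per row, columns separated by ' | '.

After JOIN users (9 rows):
items.name | items.price | items.amt | items.tag | users.kind | users.amt
gina | 2 | 6 | F | gray | 6
gina | 2 | 6 | F | blue | 6
gina | 2 | 6 | F | red | 6
gina | 2 | 6 | F | green | 6
carol | 1 | 6 | A | gray | 6
carol | 1 | 6 | A | blue | 6
carol | 1 | 6 | A | red | 6
carol | 1 | 6 | A | green | 6
alice | 8 | 70 | A | gold | 70
After WHERE (1 rows):
items.name | items.price | items.amt | items.tag | users.kind | users.amt
alice | 8 | 70 | A | gold | 70
After SELECT (1 rows):
items.tag | items.name | items.price
A | alice | 8
After ORDER BY (1 rows):
items.tag | items.name | items.price
A | alice | 8

== RESULT ==
items.tag | items.name | items.price
A | alice | 8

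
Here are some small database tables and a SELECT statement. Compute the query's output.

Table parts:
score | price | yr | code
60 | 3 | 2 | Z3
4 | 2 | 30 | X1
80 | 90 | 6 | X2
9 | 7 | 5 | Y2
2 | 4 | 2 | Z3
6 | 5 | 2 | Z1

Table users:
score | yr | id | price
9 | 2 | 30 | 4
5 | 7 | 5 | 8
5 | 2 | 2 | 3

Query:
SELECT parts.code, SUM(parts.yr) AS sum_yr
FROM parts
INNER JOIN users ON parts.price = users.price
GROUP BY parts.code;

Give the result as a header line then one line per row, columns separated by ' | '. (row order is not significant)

== RESULT ==
parts.code | sum_yr
Z3 | 4

Derivation:
After JOIN users (2 rows):
parts.score | parts.price | parts.yr | parts.code | users.score | users.yr | users.id | users.price
60 | 3 | 2 | Z3 | 5 | 2 | 2 | 3
2 | 4 | 2 | Z3 | 9 | 2 | 30 | 4
After GROUP BY (1 rows):
parts.code | sum_yr
Z3 | 4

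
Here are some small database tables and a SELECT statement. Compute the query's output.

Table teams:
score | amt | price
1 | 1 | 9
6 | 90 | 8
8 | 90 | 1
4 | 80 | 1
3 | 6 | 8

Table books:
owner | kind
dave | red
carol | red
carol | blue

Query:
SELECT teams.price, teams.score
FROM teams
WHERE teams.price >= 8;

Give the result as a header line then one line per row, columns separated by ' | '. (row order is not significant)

== RESULT ==
teams.price | teams.score
9 | 1
8 | 6
8 | 3

Derivation:
After WHERE (3 rows):
teams.score | teams.amt | teams.price
1 | 1 | 9
6 | 90 | 8
3 | 6 | 8
After SELECT (3 rows):
teams.price | teams.score
9 | 1
8 | 6
8 | 3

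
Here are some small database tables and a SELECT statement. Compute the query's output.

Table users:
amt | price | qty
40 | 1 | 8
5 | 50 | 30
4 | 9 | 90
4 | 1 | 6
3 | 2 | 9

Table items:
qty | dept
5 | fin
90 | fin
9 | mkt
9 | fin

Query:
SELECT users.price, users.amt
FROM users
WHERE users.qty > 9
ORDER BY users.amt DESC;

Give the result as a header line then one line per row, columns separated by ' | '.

== RESULT ==
users.price | users.amt
50 | 5
9 | 4

Derivation:
After WHERE (2 rows):
users.amt | users.price | users.qty
5 | 50 | 30
4 | 9 | 90
After SELECT (2 rows):
users.price | users.amt
50 | 5
9 | 4
After ORDER BY (2 rows):
users.price | users.amt
50 | 5
9 | 4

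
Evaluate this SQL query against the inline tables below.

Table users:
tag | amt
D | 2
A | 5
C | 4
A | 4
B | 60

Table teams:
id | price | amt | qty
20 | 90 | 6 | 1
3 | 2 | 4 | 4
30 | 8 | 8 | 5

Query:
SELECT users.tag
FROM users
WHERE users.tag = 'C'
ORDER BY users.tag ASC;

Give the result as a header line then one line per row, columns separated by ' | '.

== RESULT ==
users.tag
C

Derivation:
After WHERE (1 rows):
users.tag | users.amt
C | 4
After SELECT (1 rows):
users.tag
C
After ORDER BY (1 rows):
users.tag
C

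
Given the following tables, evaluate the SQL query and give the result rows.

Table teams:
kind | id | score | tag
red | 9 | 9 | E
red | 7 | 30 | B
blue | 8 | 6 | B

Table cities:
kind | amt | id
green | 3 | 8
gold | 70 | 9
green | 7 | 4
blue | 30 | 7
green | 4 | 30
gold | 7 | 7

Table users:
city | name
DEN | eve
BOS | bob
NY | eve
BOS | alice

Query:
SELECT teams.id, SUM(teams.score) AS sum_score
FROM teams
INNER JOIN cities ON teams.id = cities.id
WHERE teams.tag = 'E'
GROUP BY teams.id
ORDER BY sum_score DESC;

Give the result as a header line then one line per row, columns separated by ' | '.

After JOIN cities (4 rows):
teams.kind | teams.id | teams.score | teams.tag | cities.kind | cities.amt | cities.id
red | 9 | 9 | E | gold | 70 | 9
red | 7 | 30 | B | blue | 30 | 7
red | 7 | 30 | B | gold | 7 | 7
blue | 8 | 6 | B | green | 3 | 8
After WHERE (1 rows):
teams.kind | teams.id | teams.score | teams.tag | cities.kind | cities.amt | cities.id
red | 9 | 9 | E | gold | 70 | 9
After GROUP BY (1 rows):
teams.id | sum_score
9 | 9
After ORDER BY (1 rows):
teams.id | sum_score
9 | 9

== RESULT ==
teams.id | sum_score
9 | 9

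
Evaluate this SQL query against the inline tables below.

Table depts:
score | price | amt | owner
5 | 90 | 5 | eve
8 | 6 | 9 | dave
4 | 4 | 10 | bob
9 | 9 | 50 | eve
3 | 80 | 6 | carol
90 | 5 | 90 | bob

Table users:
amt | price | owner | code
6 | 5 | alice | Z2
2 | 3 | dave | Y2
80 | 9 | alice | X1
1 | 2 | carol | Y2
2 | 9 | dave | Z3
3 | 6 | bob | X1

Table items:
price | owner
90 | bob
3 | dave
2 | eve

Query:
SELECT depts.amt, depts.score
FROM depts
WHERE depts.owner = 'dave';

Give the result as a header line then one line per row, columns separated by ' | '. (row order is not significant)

== RESULT ==
depts.amt | depts.score
9 | 8

Derivation:
After WHERE (1 rows):
depts.score | depts.price | depts.amt | depts.owner
8 | 6 | 9 | dave
After SELECT (1 rows):
depts.amt | depts.score
9 | 8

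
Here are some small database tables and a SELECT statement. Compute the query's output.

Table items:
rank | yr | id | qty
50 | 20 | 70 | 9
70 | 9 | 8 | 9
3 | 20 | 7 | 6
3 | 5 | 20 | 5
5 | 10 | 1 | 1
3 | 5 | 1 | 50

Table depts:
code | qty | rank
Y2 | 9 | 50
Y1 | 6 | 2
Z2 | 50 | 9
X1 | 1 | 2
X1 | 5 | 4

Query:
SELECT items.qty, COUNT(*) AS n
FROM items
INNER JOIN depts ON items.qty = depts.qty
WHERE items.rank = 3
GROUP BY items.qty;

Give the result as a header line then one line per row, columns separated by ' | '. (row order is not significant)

== RESULT ==
items.qty | n
6 | 1
5 | 1
50 | 1

Derivation:
After JOIN depts (6 rows):
items.rank | items.yr | items.id | items.qty | depts.code | depts.qty | depts.rank
50 | 20 | 70 | 9 | Y2 | 9 | 50
70 | 9 | 8 | 9 | Y2 | 9 | 50
3 | 20 | 7 | 6 | Y1 | 6 | 2
3 | 5 | 20 | 5 | X1 | 5 | 4
5 | 10 | 1 | 1 | X1 | 1 | 2
3 | 5 | 1 | 50 | Z2 | 50 | 9
After WHERE (3 rows):
items.rank | items.yr | items.id | items.qty | depts.code | depts.qty | depts.rank
3 | 20 | 7 | 6 | Y1 | 6 | 2
3 | 5 | 20 | 5 | X1 | 5 | 4
3 | 5 | 1 | 50 | Z2 | 50 | 9
After GROUP BY (3 rows):
items.qty | n
6 | 1
5 | 1
50 | 1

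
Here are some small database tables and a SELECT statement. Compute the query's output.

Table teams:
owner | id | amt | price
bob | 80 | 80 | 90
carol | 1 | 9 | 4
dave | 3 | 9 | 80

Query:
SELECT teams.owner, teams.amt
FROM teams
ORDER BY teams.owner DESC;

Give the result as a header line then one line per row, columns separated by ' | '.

After SELECT (3 rows):
teams.owner | teams.amt
bob | 80
carol | 9
dave | 9
After ORDER BY (3 rows):
teams.owner | teams.amt
dave | 9
carol | 9
bob | 80

== RESULT ==
teams.owner | teams.amt
dave | 9
carol | 9
bob | 80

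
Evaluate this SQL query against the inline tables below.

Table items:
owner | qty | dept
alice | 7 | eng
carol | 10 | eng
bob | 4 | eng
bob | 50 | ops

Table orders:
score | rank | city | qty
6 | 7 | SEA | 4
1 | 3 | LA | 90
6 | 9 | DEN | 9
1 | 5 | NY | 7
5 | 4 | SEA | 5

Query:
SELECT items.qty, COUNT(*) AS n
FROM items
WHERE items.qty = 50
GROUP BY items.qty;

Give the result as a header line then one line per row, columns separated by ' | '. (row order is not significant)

After WHERE (1 rows):
items.owner | items.qty | items.dept
bob | 50 | ops
After GROUP BY (1 rows):
items.qty | n
50 | 1

== RESULT ==
items.qty | n
50 | 1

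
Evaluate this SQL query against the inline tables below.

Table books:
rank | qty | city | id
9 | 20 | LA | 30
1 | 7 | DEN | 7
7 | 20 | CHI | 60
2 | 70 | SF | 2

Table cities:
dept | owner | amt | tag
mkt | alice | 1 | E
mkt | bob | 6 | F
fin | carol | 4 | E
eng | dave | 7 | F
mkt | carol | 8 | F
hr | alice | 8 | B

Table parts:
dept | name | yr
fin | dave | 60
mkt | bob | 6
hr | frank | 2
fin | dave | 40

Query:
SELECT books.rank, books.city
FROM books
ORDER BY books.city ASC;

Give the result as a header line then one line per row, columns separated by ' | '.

== RESULT ==
books.rank | books.city
7 | CHI
1 | DEN
9 | LA
2 | SF

Derivation:
After SELECT (4 rows):
books.rank | books.city
9 | LA
1 | DEN
7 | CHI
2 | SF
After ORDER BY (4 rows):
books.rank | books.city
7 | CHI
1 | DEN
9 | LA
2 | SF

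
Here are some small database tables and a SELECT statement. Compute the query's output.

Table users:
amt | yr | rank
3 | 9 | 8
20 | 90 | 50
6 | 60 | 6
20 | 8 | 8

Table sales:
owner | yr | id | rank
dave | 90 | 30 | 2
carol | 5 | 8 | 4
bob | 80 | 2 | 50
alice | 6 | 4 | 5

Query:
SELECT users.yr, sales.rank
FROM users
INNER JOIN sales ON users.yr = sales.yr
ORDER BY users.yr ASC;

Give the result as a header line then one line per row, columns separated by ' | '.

== RESULT ==
users.yr | sales.rank
90 | 2

Derivation:
After JOIN sales (1 rows):
users.amt | users.yr | users.rank | sales.owner | sales.yr | sales.id | sales.rank
20 | 90 | 50 | dave | 90 | 30 | 2
After SELECT (1 rows):
users.yr | sales.rank
90 | 2
After ORDER BY (1 rows):
users.yr | sales.rank
90 | 2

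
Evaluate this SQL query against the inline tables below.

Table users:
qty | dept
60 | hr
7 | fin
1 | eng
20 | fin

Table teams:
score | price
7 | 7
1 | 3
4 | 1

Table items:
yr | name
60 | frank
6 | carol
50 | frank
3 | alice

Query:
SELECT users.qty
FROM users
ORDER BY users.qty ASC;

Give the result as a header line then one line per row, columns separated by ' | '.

After SELECT (4 rows):
users.qty
60
7
1
20
After ORDER BY (4 rows):
users.qty
1
7
20
60

== RESULT ==
users.qty
1
7
20
60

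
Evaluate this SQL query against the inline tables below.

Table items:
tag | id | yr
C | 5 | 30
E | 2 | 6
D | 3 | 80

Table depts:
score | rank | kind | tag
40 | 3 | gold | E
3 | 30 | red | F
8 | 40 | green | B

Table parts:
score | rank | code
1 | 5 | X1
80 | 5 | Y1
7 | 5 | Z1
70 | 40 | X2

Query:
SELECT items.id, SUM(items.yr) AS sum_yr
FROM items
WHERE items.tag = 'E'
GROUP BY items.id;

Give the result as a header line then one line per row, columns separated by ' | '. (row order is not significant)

== RESULT ==
items.id | sum_yr
2 | 6

Derivation:
After WHERE (1 rows):
items.tag | items.id | items.yr
E | 2 | 6
After GROUP BY (1 rows):
items.id | sum_yr
2 | 6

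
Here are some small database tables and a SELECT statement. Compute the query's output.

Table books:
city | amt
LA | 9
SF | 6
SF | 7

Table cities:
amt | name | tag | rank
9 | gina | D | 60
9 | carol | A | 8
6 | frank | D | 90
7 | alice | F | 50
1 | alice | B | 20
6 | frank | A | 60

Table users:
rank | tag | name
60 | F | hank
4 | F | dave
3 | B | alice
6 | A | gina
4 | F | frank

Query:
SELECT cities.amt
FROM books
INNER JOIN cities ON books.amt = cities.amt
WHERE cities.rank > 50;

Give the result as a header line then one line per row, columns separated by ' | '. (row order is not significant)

== RESULT ==
cities.amt
9
6
6

Derivation:
After JOIN cities (5 rows):
books.city | books.amt | cities.amt | cities.name | cities.tag | cities.rank
LA | 9 | 9 | gina | D | 60
LA | 9 | 9 | carol | A | 8
SF | 6 | 6 | frank | D | 90
SF | 6 | 6 | frank | A | 60
SF | 7 | 7 | alice | F | 50
After WHERE (3 rows):
books.city | books.amt | cities.amt | cities.name | cities.tag | cities.rank
LA | 9 | 9 | gina | D | 60
SF | 6 | 6 | frank | D | 90
SF | 6 | 6 | frank | A | 60
After SELECT (3 rows):
cities.amt
9
6
6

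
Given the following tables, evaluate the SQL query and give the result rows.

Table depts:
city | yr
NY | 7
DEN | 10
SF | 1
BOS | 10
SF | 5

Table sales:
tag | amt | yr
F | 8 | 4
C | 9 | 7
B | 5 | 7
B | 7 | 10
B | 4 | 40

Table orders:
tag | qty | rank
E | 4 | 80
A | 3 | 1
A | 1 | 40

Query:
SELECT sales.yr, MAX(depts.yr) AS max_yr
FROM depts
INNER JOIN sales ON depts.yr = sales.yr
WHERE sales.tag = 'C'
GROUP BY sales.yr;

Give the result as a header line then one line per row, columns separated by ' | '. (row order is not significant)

After JOIN sales (4 rows):
depts.city | depts.yr | sales.tag | sales.amt | sales.yr
NY | 7 | C | 9 | 7
NY | 7 | B | 5 | 7
DEN | 10 | B | 7 | 10
BOS | 10 | B | 7 | 10
After WHERE (1 rows):
depts.city | depts.yr | sales.tag | sales.amt | sales.yr
NY | 7 | C | 9 | 7
After GROUP BY (1 rows):
sales.yr | max_yr
7 | 7

== RESULT ==
sales.yr | max_yr
7 | 7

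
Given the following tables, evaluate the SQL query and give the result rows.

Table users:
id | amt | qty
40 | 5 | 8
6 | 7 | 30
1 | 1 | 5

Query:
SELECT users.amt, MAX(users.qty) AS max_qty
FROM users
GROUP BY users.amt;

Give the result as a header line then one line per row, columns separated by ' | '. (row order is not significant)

== RESULT ==
users.amt | max_qty
5 | 8
7 | 30
1 | 5

Derivation:
After GROUP BY (3 rows):
users.amt | max_qty
5 | 8
7 | 30
1 | 5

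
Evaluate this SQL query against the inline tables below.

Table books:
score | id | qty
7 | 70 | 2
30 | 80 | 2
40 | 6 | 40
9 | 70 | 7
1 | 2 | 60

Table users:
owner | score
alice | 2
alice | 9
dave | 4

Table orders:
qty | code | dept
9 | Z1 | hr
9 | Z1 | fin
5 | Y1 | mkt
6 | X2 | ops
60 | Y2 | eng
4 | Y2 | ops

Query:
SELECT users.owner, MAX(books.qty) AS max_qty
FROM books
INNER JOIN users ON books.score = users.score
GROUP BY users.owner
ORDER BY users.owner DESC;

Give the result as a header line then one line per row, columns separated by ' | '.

After JOIN users (1 rows):
books.score | books.id | books.qty | users.owner | users.score
9 | 70 | 7 | alice | 9
After GROUP BY (1 rows):
users.owner | max_qty
alice | 7
After ORDER BY (1 rows):
users.owner | max_qty
alice | 7

== RESULT ==
users.owner | max_qty
alice | 7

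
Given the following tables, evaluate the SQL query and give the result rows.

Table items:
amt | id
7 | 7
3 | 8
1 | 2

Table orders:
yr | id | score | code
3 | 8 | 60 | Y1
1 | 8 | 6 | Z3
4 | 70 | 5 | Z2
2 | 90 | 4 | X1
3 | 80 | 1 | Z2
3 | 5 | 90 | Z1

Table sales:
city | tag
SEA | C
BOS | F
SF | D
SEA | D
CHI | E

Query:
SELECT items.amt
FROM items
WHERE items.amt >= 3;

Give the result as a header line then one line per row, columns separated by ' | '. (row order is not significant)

== RESULT ==
items.amt
7
3

Derivation:
After WHERE (2 rows):
items.amt | items.id
7 | 7
3 | 8
After SELECT (2 rows):
items.amt
7
3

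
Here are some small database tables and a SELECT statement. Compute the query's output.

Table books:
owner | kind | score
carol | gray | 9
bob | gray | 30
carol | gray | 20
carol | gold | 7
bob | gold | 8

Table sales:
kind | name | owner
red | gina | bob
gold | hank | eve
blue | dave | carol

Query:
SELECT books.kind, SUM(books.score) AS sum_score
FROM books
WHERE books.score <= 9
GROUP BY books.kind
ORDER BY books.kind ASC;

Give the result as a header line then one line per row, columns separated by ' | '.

After WHERE (3 rows):
books.owner | books.kind | books.score
carol | gray | 9
carol | gold | 7
bob | gold | 8
After GROUP BY (2 rows):
books.kind | sum_score
gray | 9
gold | 15
After ORDER BY (2 rows):
books.kind | sum_score
gold | 15
gray | 9

== RESULT ==
books.kind | sum_score
gold | 15
gray | 9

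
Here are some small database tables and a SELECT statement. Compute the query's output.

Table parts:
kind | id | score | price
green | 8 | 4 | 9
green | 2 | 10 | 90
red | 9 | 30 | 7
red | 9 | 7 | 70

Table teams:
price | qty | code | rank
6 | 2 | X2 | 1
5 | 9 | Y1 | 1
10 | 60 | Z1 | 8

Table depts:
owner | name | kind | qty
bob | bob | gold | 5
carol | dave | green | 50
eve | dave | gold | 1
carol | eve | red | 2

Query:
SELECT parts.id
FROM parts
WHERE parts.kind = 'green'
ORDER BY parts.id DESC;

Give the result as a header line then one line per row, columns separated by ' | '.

After WHERE (2 rows):
parts.kind | parts.id | parts.score | parts.price
green | 8 | 4 | 9
green | 2 | 10 | 90
After SELECT (2 rows):
parts.id
8
2
After ORDER BY (2 rows):
parts.id
8
2

== RESULT ==
parts.id
8
2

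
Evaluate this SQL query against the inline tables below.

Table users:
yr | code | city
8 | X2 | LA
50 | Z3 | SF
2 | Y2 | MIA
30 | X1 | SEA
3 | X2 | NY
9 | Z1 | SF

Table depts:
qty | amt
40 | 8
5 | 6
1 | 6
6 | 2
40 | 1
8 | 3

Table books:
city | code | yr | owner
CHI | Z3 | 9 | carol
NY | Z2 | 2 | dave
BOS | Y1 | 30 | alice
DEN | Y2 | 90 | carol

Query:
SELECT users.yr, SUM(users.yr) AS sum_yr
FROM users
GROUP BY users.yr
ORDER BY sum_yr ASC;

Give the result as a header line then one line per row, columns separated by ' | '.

After GROUP BY (6 rows):
users.yr | sum_yr
8 | 8
50 | 50
2 | 2
30 | 30
3 | 3
9 | 9
After ORDER BY (6 rows):
users.yr | sum_yr
2 | 2
3 | 3
8 | 8
9 | 9
30 | 30
50 | 50

== RESULT ==
users.yr | sum_yr
2 | 2
3 | 3
8 | 8
9 | 9
30 | 30
50 | 50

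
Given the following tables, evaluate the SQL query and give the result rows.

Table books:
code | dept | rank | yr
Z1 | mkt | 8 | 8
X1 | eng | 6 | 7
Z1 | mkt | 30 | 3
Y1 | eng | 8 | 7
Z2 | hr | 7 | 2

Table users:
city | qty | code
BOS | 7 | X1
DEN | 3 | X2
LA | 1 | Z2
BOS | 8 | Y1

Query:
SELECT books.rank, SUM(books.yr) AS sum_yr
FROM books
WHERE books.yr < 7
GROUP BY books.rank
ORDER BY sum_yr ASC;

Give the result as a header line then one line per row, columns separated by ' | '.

After WHERE (2 rows):
books.code | books.dept | books.rank | books.yr
Z1 | mkt | 30 | 3
Z2 | hr | 7 | 2
After GROUP BY (2 rows):
books.rank | sum_yr
30 | 3
7 | 2
After ORDER BY (2 rows):
books.rank | sum_yr
7 | 2
30 | 3

== RESULT ==
books.rank | sum_yr
7 | 2
30 | 3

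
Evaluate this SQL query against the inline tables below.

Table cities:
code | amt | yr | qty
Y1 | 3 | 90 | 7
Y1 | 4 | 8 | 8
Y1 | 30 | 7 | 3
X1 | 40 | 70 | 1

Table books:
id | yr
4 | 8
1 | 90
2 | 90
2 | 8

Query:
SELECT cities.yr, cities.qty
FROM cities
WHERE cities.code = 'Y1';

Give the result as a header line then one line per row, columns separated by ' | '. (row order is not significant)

After WHERE (3 rows):
cities.code | cities.amt | cities.yr | cities.qty
Y1 | 3 | 90 | 7
Y1 | 4 | 8 | 8
Y1 | 30 | 7 | 3
After SELECT (3 rows):
cities.yr | cities.qty
90 | 7
8 | 8
7 | 3

== RESULT ==
cities.yr | cities.qty
90 | 7
8 | 8
7 | 3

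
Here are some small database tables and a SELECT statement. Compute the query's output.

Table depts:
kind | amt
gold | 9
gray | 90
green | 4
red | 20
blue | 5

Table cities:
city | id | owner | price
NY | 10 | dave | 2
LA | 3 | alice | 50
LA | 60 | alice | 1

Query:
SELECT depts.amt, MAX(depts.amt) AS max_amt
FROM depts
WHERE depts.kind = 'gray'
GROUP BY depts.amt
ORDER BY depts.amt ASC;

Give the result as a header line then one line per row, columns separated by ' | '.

After WHERE (1 rows):
depts.kind | depts.amt
gray | 90
After GROUP BY (1 rows):
depts.amt | max_amt
90 | 90
After ORDER BY (1 rows):
depts.amt | max_amt
90 | 90

== RESULT ==
depts.amt | max_amt
90 | 90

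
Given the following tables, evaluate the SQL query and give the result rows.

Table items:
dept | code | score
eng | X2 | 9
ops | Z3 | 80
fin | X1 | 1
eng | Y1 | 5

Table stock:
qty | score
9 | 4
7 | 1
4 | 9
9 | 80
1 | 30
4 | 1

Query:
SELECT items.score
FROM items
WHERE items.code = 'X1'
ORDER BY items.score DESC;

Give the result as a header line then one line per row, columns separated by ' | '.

After WHERE (1 rows):
items.dept | items.code | items.score
fin | X1 | 1
After SELECT (1 rows):
items.score
1
After ORDER BY (1 rows):
items.score
1

== RESULT ==
items.score
1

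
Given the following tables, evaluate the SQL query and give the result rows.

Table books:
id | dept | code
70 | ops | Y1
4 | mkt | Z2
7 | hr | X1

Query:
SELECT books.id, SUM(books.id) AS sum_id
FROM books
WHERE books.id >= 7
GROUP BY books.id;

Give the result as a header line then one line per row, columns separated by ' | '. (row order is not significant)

== RESULT ==
books.id | sum_id
70 | 70
7 | 7

Derivation:
After WHERE (2 rows):
books.id | books.dept | books.code
70 | ops | Y1
7 | hr | X1
After GROUP BY (2 rows):
books.id | sum_id
70 | 70
7 | 7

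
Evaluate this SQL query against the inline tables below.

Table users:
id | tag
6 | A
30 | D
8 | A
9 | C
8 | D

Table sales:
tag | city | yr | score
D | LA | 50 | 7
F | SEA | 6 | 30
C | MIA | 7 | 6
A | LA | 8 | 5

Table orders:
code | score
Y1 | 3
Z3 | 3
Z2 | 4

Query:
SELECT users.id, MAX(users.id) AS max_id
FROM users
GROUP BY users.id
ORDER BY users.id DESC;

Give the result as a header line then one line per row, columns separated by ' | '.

== RESULT ==
users.id | max_id
30 | 30
9 | 9
8 | 8
6 | 6

Derivation:
After GROUP BY (4 rows):
users.id | max_id
6 | 6
30 | 30
8 | 8
9 | 9
After ORDER BY (4 rows):
users.id | max_id
30 | 30
9 | 9
8 | 8
6 | 6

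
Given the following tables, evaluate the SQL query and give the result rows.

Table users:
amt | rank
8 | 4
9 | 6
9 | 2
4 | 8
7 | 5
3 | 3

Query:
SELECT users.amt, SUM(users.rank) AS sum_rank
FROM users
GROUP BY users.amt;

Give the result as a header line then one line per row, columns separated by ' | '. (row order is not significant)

After GROUP BY (5 rows):
users.amt | sum_rank
8 | 4
9 | 8
4 | 8
7 | 5
3 | 3

== RESULT ==
users.amt | sum_rank
8 | 4
9 | 8
4 | 8
7 | 5
3 | 3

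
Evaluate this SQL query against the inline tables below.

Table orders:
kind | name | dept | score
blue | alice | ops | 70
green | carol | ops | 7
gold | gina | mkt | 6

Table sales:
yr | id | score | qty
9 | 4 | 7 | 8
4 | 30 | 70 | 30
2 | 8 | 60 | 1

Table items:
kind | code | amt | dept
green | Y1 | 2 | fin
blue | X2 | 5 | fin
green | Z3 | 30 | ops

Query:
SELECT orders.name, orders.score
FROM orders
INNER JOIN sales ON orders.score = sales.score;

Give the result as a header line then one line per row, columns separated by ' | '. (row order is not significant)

== RESULT ==
orders.name | orders.score
alice | 70
carol | 7

Derivation:
After JOIN sales (2 rows):
orders.kind | orders.name | orders.dept | orders.score | sales.yr | sales.id | sales.score | sales.qty
blue | alice | ops | 70 | 4 | 30 | 70 | 30
green | carol | ops | 7 | 9 | 4 | 7 | 8
After SELECT (2 rows):
orders.name | orders.score
alice | 70
carol | 7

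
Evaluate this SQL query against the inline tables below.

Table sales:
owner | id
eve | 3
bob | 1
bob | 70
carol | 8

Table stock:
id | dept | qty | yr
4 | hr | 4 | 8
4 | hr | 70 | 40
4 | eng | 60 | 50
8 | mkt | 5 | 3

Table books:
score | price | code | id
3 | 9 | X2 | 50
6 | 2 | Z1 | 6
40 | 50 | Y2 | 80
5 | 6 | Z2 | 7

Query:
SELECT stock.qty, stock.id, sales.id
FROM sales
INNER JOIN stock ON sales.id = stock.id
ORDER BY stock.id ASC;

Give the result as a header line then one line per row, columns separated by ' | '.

== RESULT ==
stock.qty | stock.id | sales.id
5 | 8 | 8

Derivation:
After JOIN stock (1 rows):
sales.owner | sales.id | stock.id | stock.dept | stock.qty | stock.yr
carol | 8 | 8 | mkt | 5 | 3
After SELECT (1 rows):
stock.qty | stock.id | sales.id
5 | 8 | 8
After ORDER BY (1 rows):
stock.qty | stock.id | sales.id
5 | 8 | 8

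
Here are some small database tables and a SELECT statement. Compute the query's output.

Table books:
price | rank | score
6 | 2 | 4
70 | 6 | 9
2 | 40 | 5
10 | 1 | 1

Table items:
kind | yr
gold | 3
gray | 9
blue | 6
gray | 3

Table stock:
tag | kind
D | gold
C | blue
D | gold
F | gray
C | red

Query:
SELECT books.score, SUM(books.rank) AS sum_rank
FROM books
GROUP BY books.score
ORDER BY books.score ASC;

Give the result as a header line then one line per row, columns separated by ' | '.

== RESULT ==
books.score | sum_rank
1 | 1
4 | 2
5 | 40
9 | 6

Derivation:
After GROUP BY (4 rows):
books.score | sum_rank
4 | 2
9 | 6
5 | 40
1 | 1
After ORDER BY (4 rows):
books.score | sum_rank
1 | 1
4 | 2
5 | 40
9 | 6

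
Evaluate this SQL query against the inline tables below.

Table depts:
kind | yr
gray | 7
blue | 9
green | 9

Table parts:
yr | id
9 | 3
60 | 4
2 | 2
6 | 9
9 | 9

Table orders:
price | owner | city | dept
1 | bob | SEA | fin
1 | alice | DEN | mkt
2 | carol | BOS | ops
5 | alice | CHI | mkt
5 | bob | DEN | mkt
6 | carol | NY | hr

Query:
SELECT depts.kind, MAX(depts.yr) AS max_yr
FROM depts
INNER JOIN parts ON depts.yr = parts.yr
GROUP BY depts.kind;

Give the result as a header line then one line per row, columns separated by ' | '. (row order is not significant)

After JOIN parts (4 rows):
depts.kind | depts.yr | parts.yr | parts.id
blue | 9 | 9 | 3
blue | 9 | 9 | 9
green | 9 | 9 | 3
green | 9 | 9 | 9
After GROUP BY (2 rows):
depts.kind | max_yr
blue | 9
green | 9

== RESULT ==
depts.kind | max_yr
blue | 9
green | 9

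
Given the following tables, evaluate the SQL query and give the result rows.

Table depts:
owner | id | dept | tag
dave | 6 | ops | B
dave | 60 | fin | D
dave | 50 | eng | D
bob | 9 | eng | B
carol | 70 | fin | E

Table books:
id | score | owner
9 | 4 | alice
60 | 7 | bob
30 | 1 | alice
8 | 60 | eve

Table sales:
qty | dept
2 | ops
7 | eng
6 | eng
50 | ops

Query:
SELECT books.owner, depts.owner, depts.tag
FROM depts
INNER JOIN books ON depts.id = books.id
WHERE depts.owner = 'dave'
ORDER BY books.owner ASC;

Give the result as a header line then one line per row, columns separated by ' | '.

After JOIN books (2 rows):
depts.owner | depts.id | depts.dept | depts.tag | books.id | books.score | books.owner
dave | 60 | fin | D | 60 | 7 | bob
bob | 9 | eng | B | 9 | 4 | alice
After WHERE (1 rows):
depts.owner | depts.id | depts.dept | depts.tag | books.id | books.score | books.owner
dave | 60 | fin | D | 60 | 7 | bob
After SELECT (1 rows):
books.owner | depts.owner | depts.tag
bob | dave | D
After ORDER BY (1 rows):
books.owner | depts.owner | depts.tag
bob | dave | D

== RESULT ==
books.owner | depts.owner | depts.tag
bob | dave | D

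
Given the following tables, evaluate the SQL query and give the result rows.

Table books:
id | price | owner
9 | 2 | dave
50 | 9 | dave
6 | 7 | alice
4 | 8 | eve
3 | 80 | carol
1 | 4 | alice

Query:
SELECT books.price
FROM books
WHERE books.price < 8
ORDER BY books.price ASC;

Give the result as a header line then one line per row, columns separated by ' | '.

After WHERE (3 rows):
books.id | books.price | books.owner
9 | 2 | dave
6 | 7 | alice
1 | 4 | alice
After SELECT (3 rows):
books.price
2
7
4
After ORDER BY (3 rows):
books.price
2
4
7

== RESULT ==
books.price
2
4
7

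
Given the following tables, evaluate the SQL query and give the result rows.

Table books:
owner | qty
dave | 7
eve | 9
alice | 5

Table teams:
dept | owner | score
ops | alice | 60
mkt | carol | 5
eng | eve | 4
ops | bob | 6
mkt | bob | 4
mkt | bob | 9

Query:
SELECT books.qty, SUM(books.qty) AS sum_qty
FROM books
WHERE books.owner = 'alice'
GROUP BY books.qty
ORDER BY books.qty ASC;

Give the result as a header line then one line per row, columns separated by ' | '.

After WHERE (1 rows):
books.owner | books.qty
alice | 5
After GROUP BY (1 rows):
books.qty | sum_qty
5 | 5
After ORDER BY (1 rows):
books.qty | sum_qty
5 | 5

== RESULT ==
books.qty | sum_qty
5 | 5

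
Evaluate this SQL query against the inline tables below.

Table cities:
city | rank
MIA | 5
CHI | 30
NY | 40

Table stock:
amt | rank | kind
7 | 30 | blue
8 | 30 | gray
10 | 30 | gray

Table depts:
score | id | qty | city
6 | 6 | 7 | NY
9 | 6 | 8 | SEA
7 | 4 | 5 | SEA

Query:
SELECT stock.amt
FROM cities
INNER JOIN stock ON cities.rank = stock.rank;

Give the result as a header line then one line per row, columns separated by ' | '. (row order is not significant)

After JOIN stock (3 rows):
cities.city | cities.rank | stock.amt | stock.rank | stock.kind
CHI | 30 | 7 | 30 | blue
CHI | 30 | 8 | 30 | gray
CHI | 30 | 10 | 30 | gray
After SELECT (3 rows):
stock.amt
7
8
10

== RESULT ==
stock.amt
7
8
10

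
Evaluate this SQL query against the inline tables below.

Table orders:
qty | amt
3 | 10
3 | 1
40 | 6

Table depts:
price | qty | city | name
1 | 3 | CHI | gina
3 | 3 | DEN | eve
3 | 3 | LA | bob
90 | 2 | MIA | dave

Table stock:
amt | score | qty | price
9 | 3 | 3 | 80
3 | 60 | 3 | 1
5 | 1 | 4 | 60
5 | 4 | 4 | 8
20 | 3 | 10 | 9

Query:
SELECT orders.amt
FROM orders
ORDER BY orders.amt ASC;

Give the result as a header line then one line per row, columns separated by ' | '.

After SELECT (3 rows):
orders.amt
10
1
6
After ORDER BY (3 rows):
orders.amt
1
6
10

== RESULT ==
orders.amt
1
6
10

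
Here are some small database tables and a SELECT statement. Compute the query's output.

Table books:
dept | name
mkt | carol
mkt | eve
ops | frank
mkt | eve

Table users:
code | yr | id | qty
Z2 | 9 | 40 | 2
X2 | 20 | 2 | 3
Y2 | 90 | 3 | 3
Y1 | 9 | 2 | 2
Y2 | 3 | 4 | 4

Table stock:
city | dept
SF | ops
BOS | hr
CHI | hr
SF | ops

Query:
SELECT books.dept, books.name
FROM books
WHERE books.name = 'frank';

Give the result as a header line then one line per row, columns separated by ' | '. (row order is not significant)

After WHERE (1 rows):
books.dept | books.name
ops | frank
After SELECT (1 rows):
books.dept | books.name
ops | frank

== RESULT ==
books.dept | books.name
ops | frank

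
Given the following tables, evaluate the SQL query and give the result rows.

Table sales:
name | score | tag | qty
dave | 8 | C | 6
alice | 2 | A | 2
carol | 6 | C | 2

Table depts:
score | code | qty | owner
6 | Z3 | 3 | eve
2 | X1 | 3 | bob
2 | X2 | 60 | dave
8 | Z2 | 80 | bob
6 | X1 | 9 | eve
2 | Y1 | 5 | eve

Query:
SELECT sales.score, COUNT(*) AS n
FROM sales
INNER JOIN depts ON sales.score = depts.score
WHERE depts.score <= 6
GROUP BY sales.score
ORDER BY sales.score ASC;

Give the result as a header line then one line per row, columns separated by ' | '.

== RESULT ==
sales.score | n
2 | 3
6 | 2

Derivation:
After JOIN depts (6 rows):
sales.name | sales.score | sales.tag | sales.qty | depts.score | depts.code | depts.qty | depts.owner
dave | 8 | C | 6 | 8 | Z2 | 80 | bob
alice | 2 | A | 2 | 2 | X1 | 3 | bob
alice | 2 | A | 2 | 2 | X2 | 60 | dave
alice | 2 | A | 2 | 2 | Y1 | 5 | eve
carol | 6 | C | 2 | 6 | Z3 | 3 | eve
carol | 6 | C | 2 | 6 | X1 | 9 | eve
After WHERE (5 rows):
sales.name | sales.score | sales.tag | sales.qty | depts.score | depts.code | depts.qty | depts.owner
alice | 2 | A | 2 | 2 | X1 | 3 | bob
alice | 2 | A | 2 | 2 | X2 | 60 | dave
alice | 2 | A | 2 | 2 | Y1 | 5 | eve
carol | 6 | C | 2 | 6 | Z3 | 3 | eve
carol | 6 | C | 2 | 6 | X1 | 9 | eve
After GROUP BY (2 rows):
sales.score | n
2 | 3
6 | 2
After ORDER BY (2 rows):
sales.score | n
2 | 3
6 | 2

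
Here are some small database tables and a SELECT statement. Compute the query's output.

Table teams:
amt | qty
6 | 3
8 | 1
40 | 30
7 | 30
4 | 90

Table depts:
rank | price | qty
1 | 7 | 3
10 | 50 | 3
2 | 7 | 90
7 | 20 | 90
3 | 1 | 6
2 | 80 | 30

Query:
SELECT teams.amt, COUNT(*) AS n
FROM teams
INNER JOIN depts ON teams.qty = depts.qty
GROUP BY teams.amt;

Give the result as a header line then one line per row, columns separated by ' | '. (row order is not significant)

== RESULT ==
teams.amt | n
6 | 2
40 | 1
7 | 1
4 | 2

Derivation:
After JOIN depts (6 rows):
teams.amt | teams.qty | depts.rank | depts.price | depts.qty
6 | 3 | 1 | 7 | 3
6 | 3 | 10 | 50 | 3
40 | 30 | 2 | 80 | 30
7 | 30 | 2 | 80 | 30
4 | 90 | 2 | 7 | 90
4 | 90 | 7 | 20 | 90
After GROUP BY (4 rows):
teams.amt | n
6 | 2
40 | 1
7 | 1
4 | 2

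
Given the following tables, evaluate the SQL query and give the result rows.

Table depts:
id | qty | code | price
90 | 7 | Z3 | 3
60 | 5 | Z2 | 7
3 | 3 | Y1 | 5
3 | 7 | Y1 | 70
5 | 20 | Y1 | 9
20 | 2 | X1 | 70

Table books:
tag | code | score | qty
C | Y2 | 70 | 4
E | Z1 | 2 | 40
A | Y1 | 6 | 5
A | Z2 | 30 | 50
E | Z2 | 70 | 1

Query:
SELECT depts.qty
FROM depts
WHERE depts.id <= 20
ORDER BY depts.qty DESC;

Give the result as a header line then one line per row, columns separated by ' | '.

After WHERE (4 rows):
depts.id | depts.qty | depts.code | depts.price
3 | 3 | Y1 | 5
3 | 7 | Y1 | 70
5 | 20 | Y1 | 9
20 | 2 | X1 | 70
After SELECT (4 rows):
depts.qty
3
7
20
2
After ORDER BY (4 rows):
depts.qty
20
7
3
2

== RESULT ==
depts.qty
20
7
3
2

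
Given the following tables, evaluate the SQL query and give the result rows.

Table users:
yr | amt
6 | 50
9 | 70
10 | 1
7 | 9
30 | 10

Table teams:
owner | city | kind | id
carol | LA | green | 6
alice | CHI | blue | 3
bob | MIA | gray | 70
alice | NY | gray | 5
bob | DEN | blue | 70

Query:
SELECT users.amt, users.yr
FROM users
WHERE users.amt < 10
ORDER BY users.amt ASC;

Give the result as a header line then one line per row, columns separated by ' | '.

== RESULT ==
users.amt | users.yr
1 | 10
9 | 7

Derivation:
After WHERE (2 rows):
users.yr | users.amt
10 | 1
7 | 9
After SELECT (2 rows):
users.amt | users.yr
1 | 10
9 | 7
After ORDER BY (2 rows):
users.amt | users.yr
1 | 10
9 | 7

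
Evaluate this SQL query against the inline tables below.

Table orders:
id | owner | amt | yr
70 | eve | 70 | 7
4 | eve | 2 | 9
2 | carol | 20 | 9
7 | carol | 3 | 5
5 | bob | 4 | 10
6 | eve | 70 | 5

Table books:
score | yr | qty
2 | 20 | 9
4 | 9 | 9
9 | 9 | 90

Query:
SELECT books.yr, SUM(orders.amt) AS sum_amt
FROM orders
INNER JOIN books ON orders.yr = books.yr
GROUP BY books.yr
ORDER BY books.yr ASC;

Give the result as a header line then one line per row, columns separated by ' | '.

== RESULT ==
books.yr | sum_amt
9 | 44

Derivation:
After JOIN books (4 rows):
orders.id | orders.owner | orders.amt | orders.yr | books.score | books.yr | books.qty
4 | eve | 2 | 9 | 4 | 9 | 9
4 | eve | 2 | 9 | 9 | 9 | 90
2 | carol | 20 | 9 | 4 | 9 | 9
2 | carol | 20 | 9 | 9 | 9 | 90
After GROUP BY (1 rows):
books.yr | sum_amt
9 | 44
After ORDER BY (1 rows):
books.yr | sum_amt
9 | 44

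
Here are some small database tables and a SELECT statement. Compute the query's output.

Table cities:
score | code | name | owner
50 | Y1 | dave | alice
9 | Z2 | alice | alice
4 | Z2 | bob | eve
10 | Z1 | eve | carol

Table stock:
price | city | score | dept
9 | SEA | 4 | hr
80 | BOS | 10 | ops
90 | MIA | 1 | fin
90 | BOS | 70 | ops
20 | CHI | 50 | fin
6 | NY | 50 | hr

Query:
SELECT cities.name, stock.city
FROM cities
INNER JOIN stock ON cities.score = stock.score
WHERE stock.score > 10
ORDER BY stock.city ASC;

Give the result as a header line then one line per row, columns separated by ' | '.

== RESULT ==
cities.name | stock.city
dave | CHI
dave | NY

Derivation:
After JOIN stock (4 rows):
cities.score | cities.code | cities.name | cities.owner | stock.price | stock.city | stock.score | stock.dept
50 | Y1 | dave | alice | 20 | CHI | 50 | fin
50 | Y1 | dave | alice | 6 | NY | 50 | hr
4 | Z2 | bob | eve | 9 | SEA | 4 | hr
10 | Z1 | eve | carol | 80 | BOS | 10 | ops
After WHERE (2 rows):
cities.score | cities.code | cities.name | cities.owner | stock.price | stock.city | stock.score | stock.dept
50 | Y1 | dave | alice | 20 | CHI | 50 | fin
50 | Y1 | dave | alice | 6 | NY | 50 | hr
After SELECT (2 rows):
cities.name | stock.city
dave | CHI
dave | NY
After ORDER BY (2 rows):
cities.name | stock.city
dave | CHI
dave | NY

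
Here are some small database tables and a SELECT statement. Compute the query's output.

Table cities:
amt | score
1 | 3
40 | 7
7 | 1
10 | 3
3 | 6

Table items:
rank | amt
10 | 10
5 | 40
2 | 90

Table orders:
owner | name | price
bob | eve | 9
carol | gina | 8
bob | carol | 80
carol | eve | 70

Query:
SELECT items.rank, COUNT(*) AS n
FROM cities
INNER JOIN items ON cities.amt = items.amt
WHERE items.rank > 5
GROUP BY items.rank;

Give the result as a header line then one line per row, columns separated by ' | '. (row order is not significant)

== RESULT ==
items.rank | n
10 | 1

Derivation:
After JOIN items (2 rows):
cities.amt | cities.score | items.rank | items.amt
40 | 7 | 5 | 40
10 | 3 | 10 | 10
After WHERE (1 rows):
cities.amt | cities.score | items.rank | items.amt
10 | 3 | 10 | 10
After GROUP BY (1 rows):
items.rank | n
10 | 1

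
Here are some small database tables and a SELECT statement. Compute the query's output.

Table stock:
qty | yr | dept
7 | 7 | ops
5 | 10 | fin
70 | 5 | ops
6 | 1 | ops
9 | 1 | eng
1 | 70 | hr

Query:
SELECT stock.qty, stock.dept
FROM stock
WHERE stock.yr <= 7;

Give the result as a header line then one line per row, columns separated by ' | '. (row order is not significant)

After WHERE (4 rows):
stock.qty | stock.yr | stock.dept
7 | 7 | ops
70 | 5 | ops
6 | 1 | ops
9 | 1 | eng
After SELECT (4 rows):
stock.qty | stock.dept
7 | ops
70 | ops
6 | ops
9 | eng

== RESULT ==
stock.qty | stock.dept
7 | ops
70 | ops
6 | ops
9 | eng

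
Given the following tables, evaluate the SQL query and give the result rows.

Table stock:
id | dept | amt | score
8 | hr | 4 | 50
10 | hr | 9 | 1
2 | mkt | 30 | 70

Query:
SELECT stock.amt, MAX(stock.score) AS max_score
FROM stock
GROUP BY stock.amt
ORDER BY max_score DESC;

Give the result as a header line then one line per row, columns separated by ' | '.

== RESULT ==
stock.amt | max_score
30 | 70
4 | 50
9 | 1

Derivation:
After GROUP BY (3 rows):
stock.amt | max_score
4 | 50
9 | 1
30 | 70
After ORDER BY (3 rows):
stock.amt | max_score
30 | 70
4 | 50
9 | 1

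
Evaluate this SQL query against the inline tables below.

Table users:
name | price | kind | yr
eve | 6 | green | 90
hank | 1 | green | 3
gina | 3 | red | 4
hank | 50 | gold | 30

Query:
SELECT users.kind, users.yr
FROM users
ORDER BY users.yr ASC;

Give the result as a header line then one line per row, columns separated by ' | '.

After SELECT (4 rows):
users.kind | users.yr
green | 90
green | 3
red | 4
gold | 30
After ORDER BY (4 rows):
users.kind | users.yr
green | 3
red | 4
gold | 30
green | 90

== RESULT ==
users.kind | users.yr
green | 3
red | 4
gold | 30
green | 90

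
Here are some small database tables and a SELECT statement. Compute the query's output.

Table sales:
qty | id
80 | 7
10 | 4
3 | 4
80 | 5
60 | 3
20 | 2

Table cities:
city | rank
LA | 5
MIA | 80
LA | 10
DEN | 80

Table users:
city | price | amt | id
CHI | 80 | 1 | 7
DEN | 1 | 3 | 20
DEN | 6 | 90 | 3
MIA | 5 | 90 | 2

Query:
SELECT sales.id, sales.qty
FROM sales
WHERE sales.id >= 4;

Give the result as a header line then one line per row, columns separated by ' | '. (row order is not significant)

After WHERE (4 rows):
sales.qty | sales.id
80 | 7
10 | 4
3 | 4
80 | 5
After SELECT (4 rows):
sales.id | sales.qty
7 | 80
4 | 10
4 | 3
5 | 80

== RESULT ==
sales.id | sales.qty
7 | 80
4 | 10
4 | 3
5 | 80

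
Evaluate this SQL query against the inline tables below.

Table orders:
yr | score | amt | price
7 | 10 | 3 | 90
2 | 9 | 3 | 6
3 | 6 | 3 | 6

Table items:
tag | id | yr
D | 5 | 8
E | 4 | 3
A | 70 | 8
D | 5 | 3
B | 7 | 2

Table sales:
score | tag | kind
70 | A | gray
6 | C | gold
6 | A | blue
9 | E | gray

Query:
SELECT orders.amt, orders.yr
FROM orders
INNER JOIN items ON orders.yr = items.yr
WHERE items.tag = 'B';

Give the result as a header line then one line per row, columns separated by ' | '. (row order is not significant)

After JOIN items (3 rows):
orders.yr | orders.score | orders.amt | orders.price | items.tag | items.id | items.yr
2 | 9 | 3 | 6 | B | 7 | 2
3 | 6 | 3 | 6 | E | 4 | 3
3 | 6 | 3 | 6 | D | 5 | 3
After WHERE (1 rows):
orders.yr | orders.score | orders.amt | orders.price | items.tag | items.id | items.yr
2 | 9 | 3 | 6 | B | 7 | 2
After SELECT (1 rows):
orders.amt | orders.yr
3 | 2

== RESULT ==
orders.amt | orders.yr
3 | 2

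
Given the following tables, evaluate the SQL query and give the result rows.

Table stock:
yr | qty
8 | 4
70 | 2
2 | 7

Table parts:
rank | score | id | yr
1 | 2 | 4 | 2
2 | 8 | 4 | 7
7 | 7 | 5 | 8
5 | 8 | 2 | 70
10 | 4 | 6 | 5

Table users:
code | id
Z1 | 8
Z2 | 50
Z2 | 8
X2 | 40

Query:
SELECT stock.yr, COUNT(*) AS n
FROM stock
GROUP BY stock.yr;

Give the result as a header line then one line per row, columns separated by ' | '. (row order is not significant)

After GROUP BY (3 rows):
stock.yr | n
8 | 1
70 | 1
2 | 1

== RESULT ==
stock.yr | n
8 | 1
70 | 1
2 | 1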